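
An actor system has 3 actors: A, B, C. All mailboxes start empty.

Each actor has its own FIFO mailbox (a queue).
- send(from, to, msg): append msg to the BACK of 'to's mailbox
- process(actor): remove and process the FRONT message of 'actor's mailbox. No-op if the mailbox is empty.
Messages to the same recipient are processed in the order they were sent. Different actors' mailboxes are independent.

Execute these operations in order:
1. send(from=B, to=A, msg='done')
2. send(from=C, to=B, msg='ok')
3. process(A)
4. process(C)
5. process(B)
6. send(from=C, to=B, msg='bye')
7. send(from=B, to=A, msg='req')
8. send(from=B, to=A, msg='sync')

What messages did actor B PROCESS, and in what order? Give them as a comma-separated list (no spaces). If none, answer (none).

After 1 (send(from=B, to=A, msg='done')): A:[done] B:[] C:[]
After 2 (send(from=C, to=B, msg='ok')): A:[done] B:[ok] C:[]
After 3 (process(A)): A:[] B:[ok] C:[]
After 4 (process(C)): A:[] B:[ok] C:[]
After 5 (process(B)): A:[] B:[] C:[]
After 6 (send(from=C, to=B, msg='bye')): A:[] B:[bye] C:[]
After 7 (send(from=B, to=A, msg='req')): A:[req] B:[bye] C:[]
After 8 (send(from=B, to=A, msg='sync')): A:[req,sync] B:[bye] C:[]

Answer: ok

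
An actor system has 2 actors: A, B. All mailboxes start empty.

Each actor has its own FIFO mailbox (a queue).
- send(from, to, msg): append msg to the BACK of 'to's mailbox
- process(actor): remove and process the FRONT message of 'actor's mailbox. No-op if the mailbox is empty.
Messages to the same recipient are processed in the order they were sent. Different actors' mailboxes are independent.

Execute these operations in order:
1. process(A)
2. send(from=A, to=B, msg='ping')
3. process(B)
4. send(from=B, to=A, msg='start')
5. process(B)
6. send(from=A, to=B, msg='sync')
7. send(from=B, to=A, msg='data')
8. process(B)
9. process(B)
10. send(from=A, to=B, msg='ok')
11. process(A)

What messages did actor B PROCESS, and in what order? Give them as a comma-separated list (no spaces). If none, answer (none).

After 1 (process(A)): A:[] B:[]
After 2 (send(from=A, to=B, msg='ping')): A:[] B:[ping]
After 3 (process(B)): A:[] B:[]
After 4 (send(from=B, to=A, msg='start')): A:[start] B:[]
After 5 (process(B)): A:[start] B:[]
After 6 (send(from=A, to=B, msg='sync')): A:[start] B:[sync]
After 7 (send(from=B, to=A, msg='data')): A:[start,data] B:[sync]
After 8 (process(B)): A:[start,data] B:[]
After 9 (process(B)): A:[start,data] B:[]
After 10 (send(from=A, to=B, msg='ok')): A:[start,data] B:[ok]
After 11 (process(A)): A:[data] B:[ok]

Answer: ping,sync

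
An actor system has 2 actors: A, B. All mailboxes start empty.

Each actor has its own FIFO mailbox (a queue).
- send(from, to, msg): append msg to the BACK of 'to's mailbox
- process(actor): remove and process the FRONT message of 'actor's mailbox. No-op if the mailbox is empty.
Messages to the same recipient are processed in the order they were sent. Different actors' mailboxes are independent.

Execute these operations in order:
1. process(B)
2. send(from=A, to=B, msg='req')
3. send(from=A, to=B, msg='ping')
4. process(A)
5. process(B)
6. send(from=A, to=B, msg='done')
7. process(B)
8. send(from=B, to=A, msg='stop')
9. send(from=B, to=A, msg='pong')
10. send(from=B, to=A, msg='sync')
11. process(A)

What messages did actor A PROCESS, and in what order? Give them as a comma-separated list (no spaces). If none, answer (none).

Answer: stop

Derivation:
After 1 (process(B)): A:[] B:[]
After 2 (send(from=A, to=B, msg='req')): A:[] B:[req]
After 3 (send(from=A, to=B, msg='ping')): A:[] B:[req,ping]
After 4 (process(A)): A:[] B:[req,ping]
After 5 (process(B)): A:[] B:[ping]
After 6 (send(from=A, to=B, msg='done')): A:[] B:[ping,done]
After 7 (process(B)): A:[] B:[done]
After 8 (send(from=B, to=A, msg='stop')): A:[stop] B:[done]
After 9 (send(from=B, to=A, msg='pong')): A:[stop,pong] B:[done]
After 10 (send(from=B, to=A, msg='sync')): A:[stop,pong,sync] B:[done]
After 11 (process(A)): A:[pong,sync] B:[done]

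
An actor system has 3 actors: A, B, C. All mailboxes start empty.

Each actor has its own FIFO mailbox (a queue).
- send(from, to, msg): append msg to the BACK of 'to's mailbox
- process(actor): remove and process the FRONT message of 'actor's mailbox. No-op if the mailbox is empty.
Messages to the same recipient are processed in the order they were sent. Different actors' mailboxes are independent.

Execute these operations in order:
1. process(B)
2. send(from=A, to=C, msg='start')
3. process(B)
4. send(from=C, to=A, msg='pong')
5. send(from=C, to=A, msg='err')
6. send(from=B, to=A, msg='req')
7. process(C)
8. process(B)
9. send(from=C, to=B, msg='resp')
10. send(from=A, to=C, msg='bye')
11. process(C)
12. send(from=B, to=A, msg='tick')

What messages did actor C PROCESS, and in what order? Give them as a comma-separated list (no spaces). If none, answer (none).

After 1 (process(B)): A:[] B:[] C:[]
After 2 (send(from=A, to=C, msg='start')): A:[] B:[] C:[start]
After 3 (process(B)): A:[] B:[] C:[start]
After 4 (send(from=C, to=A, msg='pong')): A:[pong] B:[] C:[start]
After 5 (send(from=C, to=A, msg='err')): A:[pong,err] B:[] C:[start]
After 6 (send(from=B, to=A, msg='req')): A:[pong,err,req] B:[] C:[start]
After 7 (process(C)): A:[pong,err,req] B:[] C:[]
After 8 (process(B)): A:[pong,err,req] B:[] C:[]
After 9 (send(from=C, to=B, msg='resp')): A:[pong,err,req] B:[resp] C:[]
After 10 (send(from=A, to=C, msg='bye')): A:[pong,err,req] B:[resp] C:[bye]
After 11 (process(C)): A:[pong,err,req] B:[resp] C:[]
After 12 (send(from=B, to=A, msg='tick')): A:[pong,err,req,tick] B:[resp] C:[]

Answer: start,bye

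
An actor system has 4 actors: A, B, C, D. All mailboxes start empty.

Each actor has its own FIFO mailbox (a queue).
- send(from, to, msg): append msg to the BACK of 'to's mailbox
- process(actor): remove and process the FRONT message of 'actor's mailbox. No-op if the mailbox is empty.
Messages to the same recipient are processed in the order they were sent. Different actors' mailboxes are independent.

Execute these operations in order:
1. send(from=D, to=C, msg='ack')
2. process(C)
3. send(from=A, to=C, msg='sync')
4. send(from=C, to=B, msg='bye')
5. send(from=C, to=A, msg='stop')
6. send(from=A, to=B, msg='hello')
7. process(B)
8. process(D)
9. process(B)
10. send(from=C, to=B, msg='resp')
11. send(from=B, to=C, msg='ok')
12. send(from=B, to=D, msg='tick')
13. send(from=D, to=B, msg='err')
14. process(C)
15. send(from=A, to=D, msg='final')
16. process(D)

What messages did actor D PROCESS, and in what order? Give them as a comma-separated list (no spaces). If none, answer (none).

Answer: tick

Derivation:
After 1 (send(from=D, to=C, msg='ack')): A:[] B:[] C:[ack] D:[]
After 2 (process(C)): A:[] B:[] C:[] D:[]
After 3 (send(from=A, to=C, msg='sync')): A:[] B:[] C:[sync] D:[]
After 4 (send(from=C, to=B, msg='bye')): A:[] B:[bye] C:[sync] D:[]
After 5 (send(from=C, to=A, msg='stop')): A:[stop] B:[bye] C:[sync] D:[]
After 6 (send(from=A, to=B, msg='hello')): A:[stop] B:[bye,hello] C:[sync] D:[]
After 7 (process(B)): A:[stop] B:[hello] C:[sync] D:[]
After 8 (process(D)): A:[stop] B:[hello] C:[sync] D:[]
After 9 (process(B)): A:[stop] B:[] C:[sync] D:[]
After 10 (send(from=C, to=B, msg='resp')): A:[stop] B:[resp] C:[sync] D:[]
After 11 (send(from=B, to=C, msg='ok')): A:[stop] B:[resp] C:[sync,ok] D:[]
After 12 (send(from=B, to=D, msg='tick')): A:[stop] B:[resp] C:[sync,ok] D:[tick]
After 13 (send(from=D, to=B, msg='err')): A:[stop] B:[resp,err] C:[sync,ok] D:[tick]
After 14 (process(C)): A:[stop] B:[resp,err] C:[ok] D:[tick]
After 15 (send(from=A, to=D, msg='final')): A:[stop] B:[resp,err] C:[ok] D:[tick,final]
After 16 (process(D)): A:[stop] B:[resp,err] C:[ok] D:[final]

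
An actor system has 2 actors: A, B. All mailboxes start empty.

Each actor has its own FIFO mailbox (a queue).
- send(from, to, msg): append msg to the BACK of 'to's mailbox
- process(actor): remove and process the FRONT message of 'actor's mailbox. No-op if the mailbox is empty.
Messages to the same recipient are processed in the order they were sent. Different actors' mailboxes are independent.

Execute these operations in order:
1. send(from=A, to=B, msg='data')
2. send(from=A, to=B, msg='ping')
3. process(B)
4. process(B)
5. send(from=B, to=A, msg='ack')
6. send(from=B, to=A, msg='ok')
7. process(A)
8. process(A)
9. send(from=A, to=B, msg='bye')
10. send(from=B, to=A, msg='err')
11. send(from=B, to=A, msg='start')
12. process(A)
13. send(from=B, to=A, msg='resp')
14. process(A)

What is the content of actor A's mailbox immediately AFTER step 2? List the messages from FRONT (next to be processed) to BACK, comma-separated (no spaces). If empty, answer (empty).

After 1 (send(from=A, to=B, msg='data')): A:[] B:[data]
After 2 (send(from=A, to=B, msg='ping')): A:[] B:[data,ping]

(empty)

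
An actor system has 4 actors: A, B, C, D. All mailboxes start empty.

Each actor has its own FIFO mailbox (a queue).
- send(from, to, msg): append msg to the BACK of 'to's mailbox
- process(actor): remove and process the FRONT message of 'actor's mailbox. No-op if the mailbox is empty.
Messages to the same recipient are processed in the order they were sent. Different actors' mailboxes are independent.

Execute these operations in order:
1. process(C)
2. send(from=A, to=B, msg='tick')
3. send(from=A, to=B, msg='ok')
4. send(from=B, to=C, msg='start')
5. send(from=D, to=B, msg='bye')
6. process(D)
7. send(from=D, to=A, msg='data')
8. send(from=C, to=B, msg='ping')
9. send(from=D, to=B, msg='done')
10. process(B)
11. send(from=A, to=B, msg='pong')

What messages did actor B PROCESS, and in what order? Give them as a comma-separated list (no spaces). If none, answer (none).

After 1 (process(C)): A:[] B:[] C:[] D:[]
After 2 (send(from=A, to=B, msg='tick')): A:[] B:[tick] C:[] D:[]
After 3 (send(from=A, to=B, msg='ok')): A:[] B:[tick,ok] C:[] D:[]
After 4 (send(from=B, to=C, msg='start')): A:[] B:[tick,ok] C:[start] D:[]
After 5 (send(from=D, to=B, msg='bye')): A:[] B:[tick,ok,bye] C:[start] D:[]
After 6 (process(D)): A:[] B:[tick,ok,bye] C:[start] D:[]
After 7 (send(from=D, to=A, msg='data')): A:[data] B:[tick,ok,bye] C:[start] D:[]
After 8 (send(from=C, to=B, msg='ping')): A:[data] B:[tick,ok,bye,ping] C:[start] D:[]
After 9 (send(from=D, to=B, msg='done')): A:[data] B:[tick,ok,bye,ping,done] C:[start] D:[]
After 10 (process(B)): A:[data] B:[ok,bye,ping,done] C:[start] D:[]
After 11 (send(from=A, to=B, msg='pong')): A:[data] B:[ok,bye,ping,done,pong] C:[start] D:[]

Answer: tick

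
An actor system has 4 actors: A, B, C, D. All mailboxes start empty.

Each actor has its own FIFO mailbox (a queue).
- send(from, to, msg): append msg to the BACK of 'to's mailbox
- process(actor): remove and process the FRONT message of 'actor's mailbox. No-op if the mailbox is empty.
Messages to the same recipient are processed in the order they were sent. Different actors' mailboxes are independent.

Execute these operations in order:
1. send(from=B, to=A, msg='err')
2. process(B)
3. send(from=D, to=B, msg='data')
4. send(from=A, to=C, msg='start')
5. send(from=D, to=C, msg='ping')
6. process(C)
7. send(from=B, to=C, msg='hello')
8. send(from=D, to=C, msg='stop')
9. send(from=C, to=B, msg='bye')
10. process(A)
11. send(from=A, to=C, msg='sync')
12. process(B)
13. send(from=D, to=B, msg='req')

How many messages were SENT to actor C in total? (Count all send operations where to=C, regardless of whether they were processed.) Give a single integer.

Answer: 5

Derivation:
After 1 (send(from=B, to=A, msg='err')): A:[err] B:[] C:[] D:[]
After 2 (process(B)): A:[err] B:[] C:[] D:[]
After 3 (send(from=D, to=B, msg='data')): A:[err] B:[data] C:[] D:[]
After 4 (send(from=A, to=C, msg='start')): A:[err] B:[data] C:[start] D:[]
After 5 (send(from=D, to=C, msg='ping')): A:[err] B:[data] C:[start,ping] D:[]
After 6 (process(C)): A:[err] B:[data] C:[ping] D:[]
After 7 (send(from=B, to=C, msg='hello')): A:[err] B:[data] C:[ping,hello] D:[]
After 8 (send(from=D, to=C, msg='stop')): A:[err] B:[data] C:[ping,hello,stop] D:[]
After 9 (send(from=C, to=B, msg='bye')): A:[err] B:[data,bye] C:[ping,hello,stop] D:[]
After 10 (process(A)): A:[] B:[data,bye] C:[ping,hello,stop] D:[]
After 11 (send(from=A, to=C, msg='sync')): A:[] B:[data,bye] C:[ping,hello,stop,sync] D:[]
After 12 (process(B)): A:[] B:[bye] C:[ping,hello,stop,sync] D:[]
After 13 (send(from=D, to=B, msg='req')): A:[] B:[bye,req] C:[ping,hello,stop,sync] D:[]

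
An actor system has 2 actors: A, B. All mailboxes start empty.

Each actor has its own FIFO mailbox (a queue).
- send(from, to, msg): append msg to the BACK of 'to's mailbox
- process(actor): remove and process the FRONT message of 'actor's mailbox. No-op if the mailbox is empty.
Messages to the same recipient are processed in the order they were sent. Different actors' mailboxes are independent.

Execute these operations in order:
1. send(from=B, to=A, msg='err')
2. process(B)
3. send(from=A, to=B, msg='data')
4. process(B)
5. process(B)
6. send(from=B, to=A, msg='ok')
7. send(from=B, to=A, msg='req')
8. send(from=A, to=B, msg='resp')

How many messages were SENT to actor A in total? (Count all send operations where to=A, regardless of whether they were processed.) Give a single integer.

After 1 (send(from=B, to=A, msg='err')): A:[err] B:[]
After 2 (process(B)): A:[err] B:[]
After 3 (send(from=A, to=B, msg='data')): A:[err] B:[data]
After 4 (process(B)): A:[err] B:[]
After 5 (process(B)): A:[err] B:[]
After 6 (send(from=B, to=A, msg='ok')): A:[err,ok] B:[]
After 7 (send(from=B, to=A, msg='req')): A:[err,ok,req] B:[]
After 8 (send(from=A, to=B, msg='resp')): A:[err,ok,req] B:[resp]

Answer: 3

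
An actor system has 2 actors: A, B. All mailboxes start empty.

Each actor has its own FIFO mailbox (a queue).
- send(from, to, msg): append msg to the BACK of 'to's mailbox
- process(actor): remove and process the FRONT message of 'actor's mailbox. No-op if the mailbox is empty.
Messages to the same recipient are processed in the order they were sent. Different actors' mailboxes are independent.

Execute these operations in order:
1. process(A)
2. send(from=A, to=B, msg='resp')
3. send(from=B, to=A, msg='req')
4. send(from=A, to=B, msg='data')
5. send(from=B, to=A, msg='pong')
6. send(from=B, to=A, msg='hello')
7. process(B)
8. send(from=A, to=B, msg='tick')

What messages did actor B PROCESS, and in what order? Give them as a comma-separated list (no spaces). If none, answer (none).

Answer: resp

Derivation:
After 1 (process(A)): A:[] B:[]
After 2 (send(from=A, to=B, msg='resp')): A:[] B:[resp]
After 3 (send(from=B, to=A, msg='req')): A:[req] B:[resp]
After 4 (send(from=A, to=B, msg='data')): A:[req] B:[resp,data]
After 5 (send(from=B, to=A, msg='pong')): A:[req,pong] B:[resp,data]
After 6 (send(from=B, to=A, msg='hello')): A:[req,pong,hello] B:[resp,data]
After 7 (process(B)): A:[req,pong,hello] B:[data]
After 8 (send(from=A, to=B, msg='tick')): A:[req,pong,hello] B:[data,tick]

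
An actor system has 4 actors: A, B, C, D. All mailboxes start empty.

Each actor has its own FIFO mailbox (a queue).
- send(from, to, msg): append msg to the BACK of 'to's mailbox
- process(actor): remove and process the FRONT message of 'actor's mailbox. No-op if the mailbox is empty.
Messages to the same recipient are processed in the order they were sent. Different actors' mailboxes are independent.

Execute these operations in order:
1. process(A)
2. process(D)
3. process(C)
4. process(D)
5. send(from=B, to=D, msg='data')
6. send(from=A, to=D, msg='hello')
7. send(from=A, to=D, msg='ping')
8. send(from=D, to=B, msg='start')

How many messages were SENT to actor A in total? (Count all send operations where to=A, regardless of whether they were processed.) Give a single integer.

After 1 (process(A)): A:[] B:[] C:[] D:[]
After 2 (process(D)): A:[] B:[] C:[] D:[]
After 3 (process(C)): A:[] B:[] C:[] D:[]
After 4 (process(D)): A:[] B:[] C:[] D:[]
After 5 (send(from=B, to=D, msg='data')): A:[] B:[] C:[] D:[data]
After 6 (send(from=A, to=D, msg='hello')): A:[] B:[] C:[] D:[data,hello]
After 7 (send(from=A, to=D, msg='ping')): A:[] B:[] C:[] D:[data,hello,ping]
After 8 (send(from=D, to=B, msg='start')): A:[] B:[start] C:[] D:[data,hello,ping]

Answer: 0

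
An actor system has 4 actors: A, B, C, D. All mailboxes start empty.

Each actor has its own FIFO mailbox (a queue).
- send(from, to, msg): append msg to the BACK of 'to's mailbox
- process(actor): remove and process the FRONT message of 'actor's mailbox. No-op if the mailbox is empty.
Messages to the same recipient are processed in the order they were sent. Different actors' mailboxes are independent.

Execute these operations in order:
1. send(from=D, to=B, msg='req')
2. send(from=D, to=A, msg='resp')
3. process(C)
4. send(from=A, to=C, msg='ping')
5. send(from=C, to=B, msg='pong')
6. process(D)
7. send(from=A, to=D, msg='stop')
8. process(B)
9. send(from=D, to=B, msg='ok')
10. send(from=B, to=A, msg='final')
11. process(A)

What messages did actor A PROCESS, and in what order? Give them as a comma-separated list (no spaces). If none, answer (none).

Answer: resp

Derivation:
After 1 (send(from=D, to=B, msg='req')): A:[] B:[req] C:[] D:[]
After 2 (send(from=D, to=A, msg='resp')): A:[resp] B:[req] C:[] D:[]
After 3 (process(C)): A:[resp] B:[req] C:[] D:[]
After 4 (send(from=A, to=C, msg='ping')): A:[resp] B:[req] C:[ping] D:[]
After 5 (send(from=C, to=B, msg='pong')): A:[resp] B:[req,pong] C:[ping] D:[]
After 6 (process(D)): A:[resp] B:[req,pong] C:[ping] D:[]
After 7 (send(from=A, to=D, msg='stop')): A:[resp] B:[req,pong] C:[ping] D:[stop]
After 8 (process(B)): A:[resp] B:[pong] C:[ping] D:[stop]
After 9 (send(from=D, to=B, msg='ok')): A:[resp] B:[pong,ok] C:[ping] D:[stop]
After 10 (send(from=B, to=A, msg='final')): A:[resp,final] B:[pong,ok] C:[ping] D:[stop]
After 11 (process(A)): A:[final] B:[pong,ok] C:[ping] D:[stop]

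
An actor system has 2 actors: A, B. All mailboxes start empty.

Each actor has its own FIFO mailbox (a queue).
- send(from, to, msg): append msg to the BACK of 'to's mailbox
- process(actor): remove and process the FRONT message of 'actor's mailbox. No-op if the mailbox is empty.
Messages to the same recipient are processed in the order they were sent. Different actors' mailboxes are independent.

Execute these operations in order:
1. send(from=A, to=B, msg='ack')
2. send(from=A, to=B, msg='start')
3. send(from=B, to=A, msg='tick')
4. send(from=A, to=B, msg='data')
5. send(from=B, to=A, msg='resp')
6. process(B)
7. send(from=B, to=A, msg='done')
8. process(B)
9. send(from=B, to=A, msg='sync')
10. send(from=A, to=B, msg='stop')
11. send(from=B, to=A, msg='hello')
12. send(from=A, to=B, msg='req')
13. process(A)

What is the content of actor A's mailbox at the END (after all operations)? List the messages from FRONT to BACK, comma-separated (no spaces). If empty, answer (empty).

Answer: resp,done,sync,hello

Derivation:
After 1 (send(from=A, to=B, msg='ack')): A:[] B:[ack]
After 2 (send(from=A, to=B, msg='start')): A:[] B:[ack,start]
After 3 (send(from=B, to=A, msg='tick')): A:[tick] B:[ack,start]
After 4 (send(from=A, to=B, msg='data')): A:[tick] B:[ack,start,data]
After 5 (send(from=B, to=A, msg='resp')): A:[tick,resp] B:[ack,start,data]
After 6 (process(B)): A:[tick,resp] B:[start,data]
After 7 (send(from=B, to=A, msg='done')): A:[tick,resp,done] B:[start,data]
After 8 (process(B)): A:[tick,resp,done] B:[data]
After 9 (send(from=B, to=A, msg='sync')): A:[tick,resp,done,sync] B:[data]
After 10 (send(from=A, to=B, msg='stop')): A:[tick,resp,done,sync] B:[data,stop]
After 11 (send(from=B, to=A, msg='hello')): A:[tick,resp,done,sync,hello] B:[data,stop]
After 12 (send(from=A, to=B, msg='req')): A:[tick,resp,done,sync,hello] B:[data,stop,req]
After 13 (process(A)): A:[resp,done,sync,hello] B:[data,stop,req]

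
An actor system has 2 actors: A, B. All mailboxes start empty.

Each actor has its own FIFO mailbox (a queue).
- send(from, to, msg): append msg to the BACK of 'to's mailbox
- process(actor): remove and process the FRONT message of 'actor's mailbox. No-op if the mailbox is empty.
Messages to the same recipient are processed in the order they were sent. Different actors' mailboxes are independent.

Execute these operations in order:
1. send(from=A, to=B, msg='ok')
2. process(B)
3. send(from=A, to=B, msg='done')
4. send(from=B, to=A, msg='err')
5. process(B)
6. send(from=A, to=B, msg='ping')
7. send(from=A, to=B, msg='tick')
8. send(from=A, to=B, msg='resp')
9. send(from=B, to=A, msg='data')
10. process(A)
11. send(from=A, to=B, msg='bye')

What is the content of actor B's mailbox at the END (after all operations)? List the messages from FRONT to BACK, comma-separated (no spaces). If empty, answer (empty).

After 1 (send(from=A, to=B, msg='ok')): A:[] B:[ok]
After 2 (process(B)): A:[] B:[]
After 3 (send(from=A, to=B, msg='done')): A:[] B:[done]
After 4 (send(from=B, to=A, msg='err')): A:[err] B:[done]
After 5 (process(B)): A:[err] B:[]
After 6 (send(from=A, to=B, msg='ping')): A:[err] B:[ping]
After 7 (send(from=A, to=B, msg='tick')): A:[err] B:[ping,tick]
After 8 (send(from=A, to=B, msg='resp')): A:[err] B:[ping,tick,resp]
After 9 (send(from=B, to=A, msg='data')): A:[err,data] B:[ping,tick,resp]
After 10 (process(A)): A:[data] B:[ping,tick,resp]
After 11 (send(from=A, to=B, msg='bye')): A:[data] B:[ping,tick,resp,bye]

Answer: ping,tick,resp,bye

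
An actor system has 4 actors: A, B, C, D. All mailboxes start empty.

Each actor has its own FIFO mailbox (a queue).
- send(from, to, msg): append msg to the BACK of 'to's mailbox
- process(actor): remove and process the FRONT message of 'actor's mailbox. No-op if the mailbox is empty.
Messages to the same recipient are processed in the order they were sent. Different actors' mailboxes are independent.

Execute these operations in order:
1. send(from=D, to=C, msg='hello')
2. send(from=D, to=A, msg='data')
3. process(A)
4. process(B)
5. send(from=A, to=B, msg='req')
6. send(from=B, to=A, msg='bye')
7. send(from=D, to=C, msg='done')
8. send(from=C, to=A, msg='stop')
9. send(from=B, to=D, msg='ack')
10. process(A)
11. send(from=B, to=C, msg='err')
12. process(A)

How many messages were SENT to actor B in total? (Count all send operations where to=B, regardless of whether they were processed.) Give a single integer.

Answer: 1

Derivation:
After 1 (send(from=D, to=C, msg='hello')): A:[] B:[] C:[hello] D:[]
After 2 (send(from=D, to=A, msg='data')): A:[data] B:[] C:[hello] D:[]
After 3 (process(A)): A:[] B:[] C:[hello] D:[]
After 4 (process(B)): A:[] B:[] C:[hello] D:[]
After 5 (send(from=A, to=B, msg='req')): A:[] B:[req] C:[hello] D:[]
After 6 (send(from=B, to=A, msg='bye')): A:[bye] B:[req] C:[hello] D:[]
After 7 (send(from=D, to=C, msg='done')): A:[bye] B:[req] C:[hello,done] D:[]
After 8 (send(from=C, to=A, msg='stop')): A:[bye,stop] B:[req] C:[hello,done] D:[]
After 9 (send(from=B, to=D, msg='ack')): A:[bye,stop] B:[req] C:[hello,done] D:[ack]
After 10 (process(A)): A:[stop] B:[req] C:[hello,done] D:[ack]
After 11 (send(from=B, to=C, msg='err')): A:[stop] B:[req] C:[hello,done,err] D:[ack]
After 12 (process(A)): A:[] B:[req] C:[hello,done,err] D:[ack]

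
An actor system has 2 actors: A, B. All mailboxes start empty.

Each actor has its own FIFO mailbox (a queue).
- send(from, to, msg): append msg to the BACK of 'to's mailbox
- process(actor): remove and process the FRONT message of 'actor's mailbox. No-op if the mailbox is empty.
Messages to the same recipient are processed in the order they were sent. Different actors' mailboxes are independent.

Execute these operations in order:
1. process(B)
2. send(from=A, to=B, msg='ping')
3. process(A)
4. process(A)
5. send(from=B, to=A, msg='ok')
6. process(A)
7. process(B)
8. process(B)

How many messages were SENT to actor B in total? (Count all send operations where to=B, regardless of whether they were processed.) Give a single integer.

After 1 (process(B)): A:[] B:[]
After 2 (send(from=A, to=B, msg='ping')): A:[] B:[ping]
After 3 (process(A)): A:[] B:[ping]
After 4 (process(A)): A:[] B:[ping]
After 5 (send(from=B, to=A, msg='ok')): A:[ok] B:[ping]
After 6 (process(A)): A:[] B:[ping]
After 7 (process(B)): A:[] B:[]
After 8 (process(B)): A:[] B:[]

Answer: 1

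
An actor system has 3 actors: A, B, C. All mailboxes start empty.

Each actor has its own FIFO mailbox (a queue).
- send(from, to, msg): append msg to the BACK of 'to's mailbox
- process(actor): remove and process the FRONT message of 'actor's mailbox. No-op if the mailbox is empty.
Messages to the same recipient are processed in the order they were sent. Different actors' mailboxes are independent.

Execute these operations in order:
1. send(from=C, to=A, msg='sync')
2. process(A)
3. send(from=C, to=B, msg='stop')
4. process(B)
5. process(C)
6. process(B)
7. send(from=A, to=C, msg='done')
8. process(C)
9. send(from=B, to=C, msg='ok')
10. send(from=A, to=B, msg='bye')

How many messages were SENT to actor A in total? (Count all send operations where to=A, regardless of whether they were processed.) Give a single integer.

After 1 (send(from=C, to=A, msg='sync')): A:[sync] B:[] C:[]
After 2 (process(A)): A:[] B:[] C:[]
After 3 (send(from=C, to=B, msg='stop')): A:[] B:[stop] C:[]
After 4 (process(B)): A:[] B:[] C:[]
After 5 (process(C)): A:[] B:[] C:[]
After 6 (process(B)): A:[] B:[] C:[]
After 7 (send(from=A, to=C, msg='done')): A:[] B:[] C:[done]
After 8 (process(C)): A:[] B:[] C:[]
After 9 (send(from=B, to=C, msg='ok')): A:[] B:[] C:[ok]
After 10 (send(from=A, to=B, msg='bye')): A:[] B:[bye] C:[ok]

Answer: 1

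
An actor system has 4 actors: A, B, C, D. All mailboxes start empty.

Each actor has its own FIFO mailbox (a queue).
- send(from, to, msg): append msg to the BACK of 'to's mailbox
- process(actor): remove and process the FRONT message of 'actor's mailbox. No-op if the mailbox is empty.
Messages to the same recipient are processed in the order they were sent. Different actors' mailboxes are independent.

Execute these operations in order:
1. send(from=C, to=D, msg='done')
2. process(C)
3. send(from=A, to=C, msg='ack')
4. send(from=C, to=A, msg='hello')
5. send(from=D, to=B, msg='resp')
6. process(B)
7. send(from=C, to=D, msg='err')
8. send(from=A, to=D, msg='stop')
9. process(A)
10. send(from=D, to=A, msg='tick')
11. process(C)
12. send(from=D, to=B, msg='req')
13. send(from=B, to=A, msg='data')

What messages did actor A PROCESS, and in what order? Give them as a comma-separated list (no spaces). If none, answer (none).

Answer: hello

Derivation:
After 1 (send(from=C, to=D, msg='done')): A:[] B:[] C:[] D:[done]
After 2 (process(C)): A:[] B:[] C:[] D:[done]
After 3 (send(from=A, to=C, msg='ack')): A:[] B:[] C:[ack] D:[done]
After 4 (send(from=C, to=A, msg='hello')): A:[hello] B:[] C:[ack] D:[done]
After 5 (send(from=D, to=B, msg='resp')): A:[hello] B:[resp] C:[ack] D:[done]
After 6 (process(B)): A:[hello] B:[] C:[ack] D:[done]
After 7 (send(from=C, to=D, msg='err')): A:[hello] B:[] C:[ack] D:[done,err]
After 8 (send(from=A, to=D, msg='stop')): A:[hello] B:[] C:[ack] D:[done,err,stop]
After 9 (process(A)): A:[] B:[] C:[ack] D:[done,err,stop]
After 10 (send(from=D, to=A, msg='tick')): A:[tick] B:[] C:[ack] D:[done,err,stop]
After 11 (process(C)): A:[tick] B:[] C:[] D:[done,err,stop]
After 12 (send(from=D, to=B, msg='req')): A:[tick] B:[req] C:[] D:[done,err,stop]
After 13 (send(from=B, to=A, msg='data')): A:[tick,data] B:[req] C:[] D:[done,err,stop]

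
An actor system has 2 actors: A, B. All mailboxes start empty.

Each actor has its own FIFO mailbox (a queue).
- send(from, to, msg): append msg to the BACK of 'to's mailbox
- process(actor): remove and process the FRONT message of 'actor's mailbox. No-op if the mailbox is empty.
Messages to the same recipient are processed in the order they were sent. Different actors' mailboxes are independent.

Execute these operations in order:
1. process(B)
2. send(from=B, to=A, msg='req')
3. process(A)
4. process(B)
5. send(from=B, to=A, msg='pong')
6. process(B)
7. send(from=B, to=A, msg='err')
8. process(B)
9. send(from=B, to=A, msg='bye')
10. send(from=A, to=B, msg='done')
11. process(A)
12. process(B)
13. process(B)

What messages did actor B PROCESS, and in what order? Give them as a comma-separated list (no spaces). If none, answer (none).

After 1 (process(B)): A:[] B:[]
After 2 (send(from=B, to=A, msg='req')): A:[req] B:[]
After 3 (process(A)): A:[] B:[]
After 4 (process(B)): A:[] B:[]
After 5 (send(from=B, to=A, msg='pong')): A:[pong] B:[]
After 6 (process(B)): A:[pong] B:[]
After 7 (send(from=B, to=A, msg='err')): A:[pong,err] B:[]
After 8 (process(B)): A:[pong,err] B:[]
After 9 (send(from=B, to=A, msg='bye')): A:[pong,err,bye] B:[]
After 10 (send(from=A, to=B, msg='done')): A:[pong,err,bye] B:[done]
After 11 (process(A)): A:[err,bye] B:[done]
After 12 (process(B)): A:[err,bye] B:[]
After 13 (process(B)): A:[err,bye] B:[]

Answer: done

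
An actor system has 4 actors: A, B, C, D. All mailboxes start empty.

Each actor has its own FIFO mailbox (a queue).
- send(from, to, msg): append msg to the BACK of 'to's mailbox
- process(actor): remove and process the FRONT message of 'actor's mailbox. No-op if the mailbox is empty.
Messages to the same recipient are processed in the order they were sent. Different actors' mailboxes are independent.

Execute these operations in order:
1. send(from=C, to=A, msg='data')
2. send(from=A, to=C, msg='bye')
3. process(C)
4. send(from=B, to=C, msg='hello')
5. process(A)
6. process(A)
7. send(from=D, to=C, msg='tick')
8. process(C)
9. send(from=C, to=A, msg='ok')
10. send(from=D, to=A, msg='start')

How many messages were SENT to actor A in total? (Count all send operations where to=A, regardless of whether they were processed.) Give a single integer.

Answer: 3

Derivation:
After 1 (send(from=C, to=A, msg='data')): A:[data] B:[] C:[] D:[]
After 2 (send(from=A, to=C, msg='bye')): A:[data] B:[] C:[bye] D:[]
After 3 (process(C)): A:[data] B:[] C:[] D:[]
After 4 (send(from=B, to=C, msg='hello')): A:[data] B:[] C:[hello] D:[]
After 5 (process(A)): A:[] B:[] C:[hello] D:[]
After 6 (process(A)): A:[] B:[] C:[hello] D:[]
After 7 (send(from=D, to=C, msg='tick')): A:[] B:[] C:[hello,tick] D:[]
After 8 (process(C)): A:[] B:[] C:[tick] D:[]
After 9 (send(from=C, to=A, msg='ok')): A:[ok] B:[] C:[tick] D:[]
After 10 (send(from=D, to=A, msg='start')): A:[ok,start] B:[] C:[tick] D:[]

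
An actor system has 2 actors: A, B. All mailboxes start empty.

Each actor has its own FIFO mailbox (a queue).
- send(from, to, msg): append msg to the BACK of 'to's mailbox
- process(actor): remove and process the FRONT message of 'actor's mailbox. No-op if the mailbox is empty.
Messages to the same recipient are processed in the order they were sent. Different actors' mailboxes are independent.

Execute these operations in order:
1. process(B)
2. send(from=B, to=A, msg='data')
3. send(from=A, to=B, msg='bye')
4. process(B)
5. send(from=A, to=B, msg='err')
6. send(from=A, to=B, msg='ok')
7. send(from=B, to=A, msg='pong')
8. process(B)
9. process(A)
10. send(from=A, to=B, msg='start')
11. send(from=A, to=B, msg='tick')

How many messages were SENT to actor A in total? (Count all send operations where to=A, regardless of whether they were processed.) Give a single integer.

After 1 (process(B)): A:[] B:[]
After 2 (send(from=B, to=A, msg='data')): A:[data] B:[]
After 3 (send(from=A, to=B, msg='bye')): A:[data] B:[bye]
After 4 (process(B)): A:[data] B:[]
After 5 (send(from=A, to=B, msg='err')): A:[data] B:[err]
After 6 (send(from=A, to=B, msg='ok')): A:[data] B:[err,ok]
After 7 (send(from=B, to=A, msg='pong')): A:[data,pong] B:[err,ok]
After 8 (process(B)): A:[data,pong] B:[ok]
After 9 (process(A)): A:[pong] B:[ok]
After 10 (send(from=A, to=B, msg='start')): A:[pong] B:[ok,start]
After 11 (send(from=A, to=B, msg='tick')): A:[pong] B:[ok,start,tick]

Answer: 2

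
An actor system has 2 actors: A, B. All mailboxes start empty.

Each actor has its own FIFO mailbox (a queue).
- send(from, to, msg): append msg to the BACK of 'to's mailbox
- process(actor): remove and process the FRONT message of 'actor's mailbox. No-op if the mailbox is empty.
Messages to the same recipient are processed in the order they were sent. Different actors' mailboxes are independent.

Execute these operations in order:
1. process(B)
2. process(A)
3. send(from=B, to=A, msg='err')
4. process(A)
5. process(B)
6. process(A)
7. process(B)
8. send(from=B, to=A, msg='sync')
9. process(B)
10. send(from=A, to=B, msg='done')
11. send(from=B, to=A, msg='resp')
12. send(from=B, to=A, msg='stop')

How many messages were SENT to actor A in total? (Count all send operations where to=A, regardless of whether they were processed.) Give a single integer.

Answer: 4

Derivation:
After 1 (process(B)): A:[] B:[]
After 2 (process(A)): A:[] B:[]
After 3 (send(from=B, to=A, msg='err')): A:[err] B:[]
After 4 (process(A)): A:[] B:[]
After 5 (process(B)): A:[] B:[]
After 6 (process(A)): A:[] B:[]
After 7 (process(B)): A:[] B:[]
After 8 (send(from=B, to=A, msg='sync')): A:[sync] B:[]
After 9 (process(B)): A:[sync] B:[]
After 10 (send(from=A, to=B, msg='done')): A:[sync] B:[done]
After 11 (send(from=B, to=A, msg='resp')): A:[sync,resp] B:[done]
After 12 (send(from=B, to=A, msg='stop')): A:[sync,resp,stop] B:[done]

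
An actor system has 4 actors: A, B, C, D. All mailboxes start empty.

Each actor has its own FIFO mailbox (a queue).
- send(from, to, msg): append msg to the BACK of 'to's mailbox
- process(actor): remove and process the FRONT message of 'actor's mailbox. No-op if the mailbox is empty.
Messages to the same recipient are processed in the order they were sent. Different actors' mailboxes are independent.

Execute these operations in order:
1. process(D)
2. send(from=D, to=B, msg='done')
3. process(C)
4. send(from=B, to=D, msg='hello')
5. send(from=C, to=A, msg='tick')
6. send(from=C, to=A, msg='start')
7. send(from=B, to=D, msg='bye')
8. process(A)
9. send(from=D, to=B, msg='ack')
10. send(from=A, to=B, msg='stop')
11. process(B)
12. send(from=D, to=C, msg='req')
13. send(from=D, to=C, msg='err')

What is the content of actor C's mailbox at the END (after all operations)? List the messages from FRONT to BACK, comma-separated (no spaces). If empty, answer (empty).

After 1 (process(D)): A:[] B:[] C:[] D:[]
After 2 (send(from=D, to=B, msg='done')): A:[] B:[done] C:[] D:[]
After 3 (process(C)): A:[] B:[done] C:[] D:[]
After 4 (send(from=B, to=D, msg='hello')): A:[] B:[done] C:[] D:[hello]
After 5 (send(from=C, to=A, msg='tick')): A:[tick] B:[done] C:[] D:[hello]
After 6 (send(from=C, to=A, msg='start')): A:[tick,start] B:[done] C:[] D:[hello]
After 7 (send(from=B, to=D, msg='bye')): A:[tick,start] B:[done] C:[] D:[hello,bye]
After 8 (process(A)): A:[start] B:[done] C:[] D:[hello,bye]
After 9 (send(from=D, to=B, msg='ack')): A:[start] B:[done,ack] C:[] D:[hello,bye]
After 10 (send(from=A, to=B, msg='stop')): A:[start] B:[done,ack,stop] C:[] D:[hello,bye]
After 11 (process(B)): A:[start] B:[ack,stop] C:[] D:[hello,bye]
After 12 (send(from=D, to=C, msg='req')): A:[start] B:[ack,stop] C:[req] D:[hello,bye]
After 13 (send(from=D, to=C, msg='err')): A:[start] B:[ack,stop] C:[req,err] D:[hello,bye]

Answer: req,err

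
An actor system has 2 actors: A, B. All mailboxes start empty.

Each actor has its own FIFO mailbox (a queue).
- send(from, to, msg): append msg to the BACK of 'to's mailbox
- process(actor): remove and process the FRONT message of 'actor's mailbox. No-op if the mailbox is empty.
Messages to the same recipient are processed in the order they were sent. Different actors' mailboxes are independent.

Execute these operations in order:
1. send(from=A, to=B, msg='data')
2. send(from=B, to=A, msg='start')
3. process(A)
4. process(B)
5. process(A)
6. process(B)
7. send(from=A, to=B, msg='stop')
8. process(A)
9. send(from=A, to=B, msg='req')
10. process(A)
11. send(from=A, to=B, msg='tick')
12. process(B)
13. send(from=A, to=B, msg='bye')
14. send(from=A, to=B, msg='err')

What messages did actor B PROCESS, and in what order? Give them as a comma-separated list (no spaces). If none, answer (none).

After 1 (send(from=A, to=B, msg='data')): A:[] B:[data]
After 2 (send(from=B, to=A, msg='start')): A:[start] B:[data]
After 3 (process(A)): A:[] B:[data]
After 4 (process(B)): A:[] B:[]
After 5 (process(A)): A:[] B:[]
After 6 (process(B)): A:[] B:[]
After 7 (send(from=A, to=B, msg='stop')): A:[] B:[stop]
After 8 (process(A)): A:[] B:[stop]
After 9 (send(from=A, to=B, msg='req')): A:[] B:[stop,req]
After 10 (process(A)): A:[] B:[stop,req]
After 11 (send(from=A, to=B, msg='tick')): A:[] B:[stop,req,tick]
After 12 (process(B)): A:[] B:[req,tick]
After 13 (send(from=A, to=B, msg='bye')): A:[] B:[req,tick,bye]
After 14 (send(from=A, to=B, msg='err')): A:[] B:[req,tick,bye,err]

Answer: data,stop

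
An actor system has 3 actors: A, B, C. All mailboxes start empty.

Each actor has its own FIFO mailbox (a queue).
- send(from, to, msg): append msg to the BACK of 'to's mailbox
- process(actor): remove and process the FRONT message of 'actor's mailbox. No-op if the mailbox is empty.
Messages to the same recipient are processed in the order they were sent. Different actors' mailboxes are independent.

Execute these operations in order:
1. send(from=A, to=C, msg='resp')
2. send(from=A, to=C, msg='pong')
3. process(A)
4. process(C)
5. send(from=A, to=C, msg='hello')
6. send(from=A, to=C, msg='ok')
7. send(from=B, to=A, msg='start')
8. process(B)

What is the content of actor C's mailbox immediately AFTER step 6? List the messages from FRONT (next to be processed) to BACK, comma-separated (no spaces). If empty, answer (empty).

After 1 (send(from=A, to=C, msg='resp')): A:[] B:[] C:[resp]
After 2 (send(from=A, to=C, msg='pong')): A:[] B:[] C:[resp,pong]
After 3 (process(A)): A:[] B:[] C:[resp,pong]
After 4 (process(C)): A:[] B:[] C:[pong]
After 5 (send(from=A, to=C, msg='hello')): A:[] B:[] C:[pong,hello]
After 6 (send(from=A, to=C, msg='ok')): A:[] B:[] C:[pong,hello,ok]

pong,hello,ok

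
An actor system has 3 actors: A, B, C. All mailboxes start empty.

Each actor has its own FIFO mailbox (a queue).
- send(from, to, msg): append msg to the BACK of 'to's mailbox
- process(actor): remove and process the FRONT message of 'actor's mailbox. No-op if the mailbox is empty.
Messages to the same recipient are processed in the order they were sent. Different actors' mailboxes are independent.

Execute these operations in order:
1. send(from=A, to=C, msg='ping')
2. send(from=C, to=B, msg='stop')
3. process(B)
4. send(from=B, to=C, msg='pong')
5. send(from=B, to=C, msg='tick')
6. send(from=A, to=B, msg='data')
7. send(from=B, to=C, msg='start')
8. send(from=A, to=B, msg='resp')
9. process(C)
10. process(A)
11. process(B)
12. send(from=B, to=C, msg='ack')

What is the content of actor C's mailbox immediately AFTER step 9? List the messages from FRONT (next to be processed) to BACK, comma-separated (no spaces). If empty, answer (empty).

After 1 (send(from=A, to=C, msg='ping')): A:[] B:[] C:[ping]
After 2 (send(from=C, to=B, msg='stop')): A:[] B:[stop] C:[ping]
After 3 (process(B)): A:[] B:[] C:[ping]
After 4 (send(from=B, to=C, msg='pong')): A:[] B:[] C:[ping,pong]
After 5 (send(from=B, to=C, msg='tick')): A:[] B:[] C:[ping,pong,tick]
After 6 (send(from=A, to=B, msg='data')): A:[] B:[data] C:[ping,pong,tick]
After 7 (send(from=B, to=C, msg='start')): A:[] B:[data] C:[ping,pong,tick,start]
After 8 (send(from=A, to=B, msg='resp')): A:[] B:[data,resp] C:[ping,pong,tick,start]
After 9 (process(C)): A:[] B:[data,resp] C:[pong,tick,start]

pong,tick,start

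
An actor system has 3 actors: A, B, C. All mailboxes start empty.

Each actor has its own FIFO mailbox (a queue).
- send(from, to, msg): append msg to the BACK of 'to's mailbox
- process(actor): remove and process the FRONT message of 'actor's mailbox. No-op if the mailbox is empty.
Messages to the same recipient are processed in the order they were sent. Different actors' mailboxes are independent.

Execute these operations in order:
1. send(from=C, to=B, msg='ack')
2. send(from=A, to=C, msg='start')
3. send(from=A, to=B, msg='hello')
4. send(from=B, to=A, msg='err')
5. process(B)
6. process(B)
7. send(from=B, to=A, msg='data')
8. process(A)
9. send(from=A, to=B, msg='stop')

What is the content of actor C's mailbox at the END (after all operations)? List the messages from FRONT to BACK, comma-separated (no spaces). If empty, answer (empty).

After 1 (send(from=C, to=B, msg='ack')): A:[] B:[ack] C:[]
After 2 (send(from=A, to=C, msg='start')): A:[] B:[ack] C:[start]
After 3 (send(from=A, to=B, msg='hello')): A:[] B:[ack,hello] C:[start]
After 4 (send(from=B, to=A, msg='err')): A:[err] B:[ack,hello] C:[start]
After 5 (process(B)): A:[err] B:[hello] C:[start]
After 6 (process(B)): A:[err] B:[] C:[start]
After 7 (send(from=B, to=A, msg='data')): A:[err,data] B:[] C:[start]
After 8 (process(A)): A:[data] B:[] C:[start]
After 9 (send(from=A, to=B, msg='stop')): A:[data] B:[stop] C:[start]

Answer: start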